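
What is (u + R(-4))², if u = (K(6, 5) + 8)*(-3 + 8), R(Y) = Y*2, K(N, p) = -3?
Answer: 289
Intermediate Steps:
R(Y) = 2*Y
u = 25 (u = (-3 + 8)*(-3 + 8) = 5*5 = 25)
(u + R(-4))² = (25 + 2*(-4))² = (25 - 8)² = 17² = 289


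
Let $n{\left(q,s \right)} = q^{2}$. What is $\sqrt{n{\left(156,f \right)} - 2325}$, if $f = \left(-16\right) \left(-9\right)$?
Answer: $\sqrt{22011} \approx 148.36$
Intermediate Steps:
$f = 144$
$\sqrt{n{\left(156,f \right)} - 2325} = \sqrt{156^{2} - 2325} = \sqrt{24336 - 2325} = \sqrt{22011}$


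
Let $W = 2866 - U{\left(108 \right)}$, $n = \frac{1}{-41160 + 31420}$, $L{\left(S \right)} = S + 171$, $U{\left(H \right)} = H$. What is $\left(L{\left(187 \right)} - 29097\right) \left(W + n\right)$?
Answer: $- \frac{772013429141}{9740} \approx -7.9262 \cdot 10^{7}$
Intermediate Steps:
$L{\left(S \right)} = 171 + S$
$n = - \frac{1}{9740}$ ($n = \frac{1}{-9740} = - \frac{1}{9740} \approx -0.00010267$)
$W = 2758$ ($W = 2866 - 108 = 2758$)
$\left(L{\left(187 \right)} - 29097\right) \left(W + n\right) = \left(\left(171 + 187\right) - 29097\right) \left(2758 - \frac{1}{9740}\right) = \left(358 - 29097\right) \frac{26862919}{9740} = \left(-28739\right) \frac{26862919}{9740} = - \frac{772013429141}{9740}$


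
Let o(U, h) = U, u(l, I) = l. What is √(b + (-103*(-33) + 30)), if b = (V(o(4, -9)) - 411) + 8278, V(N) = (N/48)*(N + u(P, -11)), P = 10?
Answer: √406698/6 ≈ 106.29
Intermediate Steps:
V(N) = N*(10 + N)/48 (V(N) = (N/48)*(N + 10) = (N*(1/48))*(10 + N) = (N/48)*(10 + N) = N*(10 + N)/48)
b = 47209/6 (b = ((1/48)*4*(10 + 4) - 411) + 8278 = ((1/48)*4*14 - 411) + 8278 = (7/6 - 411) + 8278 = -2459/6 + 8278 = 47209/6 ≈ 7868.2)
√(b + (-103*(-33) + 30)) = √(47209/6 + (-103*(-33) + 30)) = √(47209/6 + (3399 + 30)) = √(47209/6 + 3429) = √(67783/6) = √406698/6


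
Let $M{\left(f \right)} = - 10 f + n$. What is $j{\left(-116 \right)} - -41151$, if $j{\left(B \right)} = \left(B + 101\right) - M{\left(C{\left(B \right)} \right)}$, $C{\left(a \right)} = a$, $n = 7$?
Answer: $39969$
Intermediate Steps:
$M{\left(f \right)} = 7 - 10 f$ ($M{\left(f \right)} = - 10 f + 7 = 7 - 10 f$)
$j{\left(B \right)} = 94 + 11 B$ ($j{\left(B \right)} = \left(B + 101\right) - \left(7 - 10 B\right) = \left(101 + B\right) + \left(-7 + 10 B\right) = 94 + 11 B$)
$j{\left(-116 \right)} - -41151 = \left(94 + 11 \left(-116\right)\right) - -41151 = \left(94 - 1276\right) + 41151 = -1182 + 41151 = 39969$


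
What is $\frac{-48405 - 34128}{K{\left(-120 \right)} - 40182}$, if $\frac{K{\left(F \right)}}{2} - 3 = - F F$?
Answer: $\frac{27511}{22992} \approx 1.1965$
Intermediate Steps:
$K{\left(F \right)} = 6 - 2 F^{2}$ ($K{\left(F \right)} = 6 + 2 \left(- F F\right) = 6 + 2 \left(- F^{2}\right) = 6 - 2 F^{2}$)
$\frac{-48405 - 34128}{K{\left(-120 \right)} - 40182} = \frac{-48405 - 34128}{\left(6 - 2 \left(-120\right)^{2}\right) - 40182} = - \frac{82533}{\left(6 - 28800\right) - 40182} = - \frac{82533}{-28794 - 40182} = - \frac{82533}{-68976} = \left(-82533\right) \left(- \frac{1}{68976}\right) = \frac{27511}{22992}$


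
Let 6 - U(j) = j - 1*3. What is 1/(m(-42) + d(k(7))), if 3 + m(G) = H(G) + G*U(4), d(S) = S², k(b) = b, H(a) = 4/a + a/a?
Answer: -21/3425 ≈ -0.0061314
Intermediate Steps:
H(a) = 1 + 4/a (H(a) = 4/a + 1 = 1 + 4/a)
U(j) = 9 - j (U(j) = 6 - (j - 1*3) = 6 - (j - 3) = 6 - (-3 + j) = 6 + (3 - j) = 9 - j)
m(G) = -3 + 5*G + (4 + G)/G (m(G) = -3 + ((4 + G)/G + G*(9 - 1*4)) = -3 + ((4 + G)/G + G*(9 - 4)) = -3 + ((4 + G)/G + G*5) = -3 + ((4 + G)/G + 5*G) = -3 + (5*G + (4 + G)/G) = -3 + 5*G + (4 + G)/G)
1/(m(-42) + d(k(7))) = 1/((-2 + 4/(-42) + 5*(-42)) + 7²) = 1/((-2 + 4*(-1/42) - 210) + 49) = 1/((-2 - 2/21 - 210) + 49) = 1/(-4454/21 + 49) = 1/(-3425/21) = -21/3425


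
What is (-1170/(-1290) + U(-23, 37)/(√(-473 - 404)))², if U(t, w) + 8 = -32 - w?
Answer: -9628804/1621573 + 6006*I*√877/37711 ≈ -5.9379 + 4.7165*I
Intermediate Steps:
U(t, w) = -40 - w (U(t, w) = -8 + (-32 - w) = -40 - w)
(-1170/(-1290) + U(-23, 37)/(√(-473 - 404)))² = (-1170/(-1290) + (-40 - 1*37)/(√(-473 - 404)))² = (-1170*(-1/1290) + (-40 - 37)/(√(-877)))² = (39/43 - 77*(-I*√877/877))² = (39/43 - (-77)*I*√877/877)² = (39/43 + 77*I*√877/877)²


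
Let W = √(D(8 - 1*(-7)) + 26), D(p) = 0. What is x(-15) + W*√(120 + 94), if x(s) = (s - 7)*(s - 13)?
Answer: 616 + 2*√1391 ≈ 690.59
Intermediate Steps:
x(s) = (-13 + s)*(-7 + s) (x(s) = (-7 + s)*(-13 + s) = (-13 + s)*(-7 + s))
W = √26 (W = √(0 + 26) = √26 ≈ 5.0990)
x(-15) + W*√(120 + 94) = (91 + (-15)² - 20*(-15)) + √26*√(120 + 94) = (91 + 225 + 300) + √26*√214 = 616 + 2*√1391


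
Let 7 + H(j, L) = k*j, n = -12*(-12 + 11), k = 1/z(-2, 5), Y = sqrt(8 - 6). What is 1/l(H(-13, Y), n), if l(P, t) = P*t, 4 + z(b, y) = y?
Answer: -1/240 ≈ -0.0041667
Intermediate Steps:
Y = sqrt(2) ≈ 1.4142
z(b, y) = -4 + y
k = 1 (k = 1/(-4 + 5) = 1/1 = 1)
n = 12 (n = -12*(-1) = 12)
H(j, L) = -7 + j (H(j, L) = -7 + 1*j = -7 + j)
1/l(H(-13, Y), n) = 1/((-7 - 13)*12) = 1/(-20*12) = 1/(-240) = -1/240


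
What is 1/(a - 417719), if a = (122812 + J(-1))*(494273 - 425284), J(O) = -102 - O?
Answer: 1/8465291460 ≈ 1.1813e-10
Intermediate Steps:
a = 8465709179 (a = (122812 + (-102 - 1*(-1)))*(494273 - 425284) = (122812 + (-102 + 1))*68989 = (122812 - 101)*68989 = 122711*68989 = 8465709179)
1/(a - 417719) = 1/(8465709179 - 417719) = 1/8465291460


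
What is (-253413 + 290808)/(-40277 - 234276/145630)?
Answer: -2722916925/2932886893 ≈ -0.92841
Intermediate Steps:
(-253413 + 290808)/(-40277 - 234276/145630) = 37395/(-40277 - 234276*1/145630) = 37395/(-40277 - 117138/72815) = 37395/(-2932886893/72815) = 37395*(-72815/2932886893) = -2722916925/2932886893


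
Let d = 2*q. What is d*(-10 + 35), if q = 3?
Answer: 150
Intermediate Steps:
d = 6 (d = 2*3 = 6)
d*(-10 + 35) = 6*(-10 + 35) = 6*25 = 150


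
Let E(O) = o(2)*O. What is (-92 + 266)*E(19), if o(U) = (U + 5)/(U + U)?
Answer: 11571/2 ≈ 5785.5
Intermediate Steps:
o(U) = (5 + U)/(2*U) (o(U) = (5 + U)/((2*U)) = (5 + U)*(1/(2*U)) = (5 + U)/(2*U))
E(O) = 7*O/4 (E(O) = ((½)*(5 + 2)/2)*O = ((½)*(½)*7)*O = 7*O/4)
(-92 + 266)*E(19) = (-92 + 266)*((7/4)*19) = 174*(133/4) = 11571/2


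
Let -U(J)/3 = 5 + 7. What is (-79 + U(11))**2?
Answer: 13225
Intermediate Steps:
U(J) = -36 (U(J) = -3*(5 + 7) = -3*12 = -36)
(-79 + U(11))**2 = (-79 - 36)**2 = (-115)**2 = 13225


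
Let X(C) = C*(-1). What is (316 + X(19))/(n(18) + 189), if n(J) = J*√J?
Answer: 77/41 - 22*√2/41 ≈ 1.1192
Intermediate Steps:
n(J) = J^(3/2)
X(C) = -C
(316 + X(19))/(n(18) + 189) = (316 - 1*19)/(18^(3/2) + 189) = (316 - 19)/(54*√2 + 189) = 297/(189 + 54*√2)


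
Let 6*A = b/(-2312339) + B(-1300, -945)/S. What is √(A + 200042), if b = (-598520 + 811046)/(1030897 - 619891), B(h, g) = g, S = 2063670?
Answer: √1938741569687040222676657728683573677/3113145130071706 ≈ 447.26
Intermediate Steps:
b = 35421/68501 (b = 212526/411006 = 212526*(1/411006) = 35421/68501 ≈ 0.51709)
A = -475424656295/6226290260143412 (A = ((35421/68501)/(-2312339) - 945/2063670)/6 = ((35421/68501)*(-1/2312339) - 945*1/2063670)/6 = (-35421/158397533839 - 9/19654)/6 = (⅙)*(-1426273968885/3113145130071706) = -475424656295/6226290260143412 ≈ -7.6358e-5)
√(A + 200042) = √(-475424656295/6226290260143412 + 200042) = √(1245519555744183767009/6226290260143412) = √1938741569687040222676657728683573677/3113145130071706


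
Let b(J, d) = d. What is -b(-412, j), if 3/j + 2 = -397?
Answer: 1/133 ≈ 0.0075188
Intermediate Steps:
j = -1/133 (j = 3/(-2 - 397) = 3/(-399) = 3*(-1/399) = -1/133 ≈ -0.0075188)
-b(-412, j) = -1*(-1/133) = 1/133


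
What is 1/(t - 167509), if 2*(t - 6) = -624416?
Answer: -1/479711 ≈ -2.0846e-6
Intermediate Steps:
t = -312202 (t = 6 + (1/2)*(-624416) = 6 - 312208 = -312202)
1/(t - 167509) = 1/(-312202 - 167509) = 1/(-479711) = -1/479711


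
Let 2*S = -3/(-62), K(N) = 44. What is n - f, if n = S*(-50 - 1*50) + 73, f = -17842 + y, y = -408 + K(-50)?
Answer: 566574/31 ≈ 18277.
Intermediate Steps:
S = 3/124 (S = (-3/(-62))/2 = (-3*(-1/62))/2 = (½)*(3/62) = 3/124 ≈ 0.024194)
y = -364 (y = -408 + 44 = -364)
f = -18206 (f = -17842 - 364 = -18206)
n = 2188/31 (n = 3*(-50 - 1*50)/124 + 73 = 3*(-50 - 50)/124 + 73 = (3/124)*(-100) + 73 = -75/31 + 73 = 2188/31 ≈ 70.581)
n - f = 2188/31 - 1*(-18206) = 2188/31 + 18206 = 566574/31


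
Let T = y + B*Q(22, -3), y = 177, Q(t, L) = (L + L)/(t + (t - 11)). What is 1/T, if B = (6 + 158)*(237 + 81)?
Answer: -11/102357 ≈ -0.00010747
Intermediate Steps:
Q(t, L) = 2*L/(-11 + 2*t) (Q(t, L) = (2*L)/(t + (-11 + t)) = (2*L)/(-11 + 2*t) = 2*L/(-11 + 2*t))
B = 52152 (B = 164*318 = 52152)
T = -102357/11 (T = 177 + 52152*(2*(-3)/(-11 + 2*22)) = 177 + 52152*(2*(-3)/(-11 + 44)) = 177 + 52152*(2*(-3)/33) = 177 + 52152*(2*(-3)*(1/33)) = 177 + 52152*(-2/11) = 177 - 104304/11 = -102357/11 ≈ -9305.2)
1/T = 1/(-102357/11) = -11/102357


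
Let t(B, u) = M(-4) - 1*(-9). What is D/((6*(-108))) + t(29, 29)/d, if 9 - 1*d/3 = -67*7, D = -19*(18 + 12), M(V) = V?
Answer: 22795/25812 ≈ 0.88312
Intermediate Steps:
D = -570 (D = -19*30 = -570)
t(B, u) = 5 (t(B, u) = -4 - 1*(-9) = -4 + 9 = 5)
d = 1434 (d = 27 - (-201)*7 = 27 - 3*(-469) = 27 + 1407 = 1434)
D/((6*(-108))) + t(29, 29)/d = -570/(6*(-108)) + 5/1434 = -570/(-648) + 5*(1/1434) = -570*(-1/648) + 5/1434 = 95/108 + 5/1434 = 22795/25812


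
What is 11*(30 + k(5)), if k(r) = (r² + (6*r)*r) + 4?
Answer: 2299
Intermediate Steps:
k(r) = 4 + 7*r² (k(r) = (r² + 6*r²) + 4 = 7*r² + 4 = 4 + 7*r²)
11*(30 + k(5)) = 11*(30 + (4 + 7*5²)) = 11*(30 + (4 + 7*25)) = 11*(30 + (4 + 175)) = 11*(30 + 179) = 11*209 = 2299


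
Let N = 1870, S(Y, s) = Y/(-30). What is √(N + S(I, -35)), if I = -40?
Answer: √16842/3 ≈ 43.259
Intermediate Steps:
S(Y, s) = -Y/30 (S(Y, s) = Y*(-1/30) = -Y/30)
√(N + S(I, -35)) = √(1870 - 1/30*(-40)) = √(1870 + 4/3) = √(5614/3) = √16842/3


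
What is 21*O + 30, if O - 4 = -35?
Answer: -621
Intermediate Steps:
O = -31 (O = 4 - 35 = -31)
21*O + 30 = 21*(-31) + 30 = -651 + 30 = -621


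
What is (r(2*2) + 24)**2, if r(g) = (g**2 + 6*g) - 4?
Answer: 3600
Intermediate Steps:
r(g) = -4 + g**2 + 6*g
(r(2*2) + 24)**2 = ((-4 + (2*2)**2 + 6*(2*2)) + 24)**2 = ((-4 + 4**2 + 6*4) + 24)**2 = ((-4 + 16 + 24) + 24)**2 = (36 + 24)**2 = 60**2 = 3600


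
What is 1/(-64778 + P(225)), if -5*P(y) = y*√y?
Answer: -1/65453 ≈ -1.5278e-5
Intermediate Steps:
P(y) = -y^(3/2)/5 (P(y) = -y*√y/5 = -y^(3/2)/5)
1/(-64778 + P(225)) = 1/(-64778 - 225^(3/2)/5) = 1/(-64778 - ⅕*3375) = 1/(-64778 - 675) = 1/(-65453) = -1/65453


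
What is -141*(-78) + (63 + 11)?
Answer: 11072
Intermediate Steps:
-141*(-78) + (63 + 11) = 10998 + 74 = 11072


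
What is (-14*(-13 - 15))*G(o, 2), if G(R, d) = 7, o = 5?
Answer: 2744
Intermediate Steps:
(-14*(-13 - 15))*G(o, 2) = -14*(-13 - 15)*7 = -14*(-28)*7 = 392*7 = 2744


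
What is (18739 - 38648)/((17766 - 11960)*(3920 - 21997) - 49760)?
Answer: 19909/105004822 ≈ 0.00018960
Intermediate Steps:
(18739 - 38648)/((17766 - 11960)*(3920 - 21997) - 49760) = -19909/(5806*(-18077) - 49760) = -19909/(-104955062 - 49760) = -19909/(-105004822) = -19909*(-1/105004822) = 19909/105004822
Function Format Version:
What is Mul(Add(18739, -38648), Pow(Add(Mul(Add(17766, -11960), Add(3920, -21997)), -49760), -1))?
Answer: Rational(19909, 105004822) ≈ 0.00018960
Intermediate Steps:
Mul(Add(18739, -38648), Pow(Add(Mul(Add(17766, -11960), Add(3920, -21997)), -49760), -1)) = Mul(-19909, Pow(Add(Mul(5806, -18077), -49760), -1)) = Mul(-19909, Pow(Add(-104955062, -49760), -1)) = Mul(-19909, Pow(-105004822, -1)) = Mul(-19909, Rational(-1, 105004822)) = Rational(19909, 105004822)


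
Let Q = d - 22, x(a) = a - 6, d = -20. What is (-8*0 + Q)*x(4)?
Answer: 84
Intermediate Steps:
x(a) = -6 + a
Q = -42 (Q = -20 - 22 = -42)
(-8*0 + Q)*x(4) = (-8*0 - 42)*(-6 + 4) = (0 - 42)*(-2) = -42*(-2) = 84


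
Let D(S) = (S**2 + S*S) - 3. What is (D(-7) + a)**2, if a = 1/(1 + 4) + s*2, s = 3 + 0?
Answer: 256036/25 ≈ 10241.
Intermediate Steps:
s = 3
D(S) = -3 + 2*S**2 (D(S) = (S**2 + S**2) - 3 = 2*S**2 - 3 = -3 + 2*S**2)
a = 31/5 (a = 1/(1 + 4) + 3*2 = 1/5 + 6 = 31/5 ≈ 6.2000)
(D(-7) + a)**2 = ((-3 + 2*(-7)**2) + 31/5)**2 = ((-3 + 2*49) + 31/5)**2 = ((-3 + 98) + 31/5)**2 = (95 + 31/5)**2 = (506/5)**2 = 256036/25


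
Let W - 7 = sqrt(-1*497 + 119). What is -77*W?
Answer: -539 - 231*I*sqrt(42) ≈ -539.0 - 1497.1*I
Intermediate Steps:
W = 7 + 3*I*sqrt(42) (W = 7 + sqrt(-1*497 + 119) = 7 + sqrt(-497 + 119) = 7 + sqrt(-378) = 7 + 3*I*sqrt(42) ≈ 7.0 + 19.442*I)
-77*W = -77*(7 + 3*I*sqrt(42)) = -539 - 231*I*sqrt(42)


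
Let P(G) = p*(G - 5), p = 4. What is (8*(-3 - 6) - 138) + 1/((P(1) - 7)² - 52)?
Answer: -100169/477 ≈ -210.00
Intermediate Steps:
P(G) = -20 + 4*G (P(G) = 4*(G - 5) = 4*(-5 + G) = -20 + 4*G)
(8*(-3 - 6) - 138) + 1/((P(1) - 7)² - 52) = (8*(-3 - 6) - 138) + 1/(((-20 + 4*1) - 7)² - 52) = (8*(-9) - 138) + 1/(((-20 + 4) - 7)² - 52) = (-72 - 138) + 1/((-16 - 7)² - 52) = -210 + 1/((-23)² - 52) = -210 + 1/(529 - 52) = -210 + 1/477 = -100169/477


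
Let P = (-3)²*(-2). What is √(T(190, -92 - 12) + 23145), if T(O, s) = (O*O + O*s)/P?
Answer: √200135/3 ≈ 149.12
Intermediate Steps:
P = -18 (P = 9*(-2) = -18)
T(O, s) = -O²/18 - O*s/18 (T(O, s) = (O*O + O*s)/(-18) = (O² + O*s)*(-1/18) = -O²/18 - O*s/18)
√(T(190, -92 - 12) + 23145) = √(-1/18*190*(190 + (-92 - 12)) + 23145) = √(-1/18*190*(190 - 104) + 23145) = √(-1/18*190*86 + 23145) = √(-8170/9 + 23145) = √(200135/9) = √200135/3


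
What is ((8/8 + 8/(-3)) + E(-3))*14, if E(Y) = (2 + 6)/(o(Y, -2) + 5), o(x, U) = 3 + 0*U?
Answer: -28/3 ≈ -9.3333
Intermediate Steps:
o(x, U) = 3 (o(x, U) = 3 + 0 = 3)
E(Y) = 1 (E(Y) = (2 + 6)/(3 + 5) = 8/8 = 8*(⅛) = 1)
((8/8 + 8/(-3)) + E(-3))*14 = ((8/8 + 8/(-3)) + 1)*14 = ((8*(⅛) + 8*(-⅓)) + 1)*14 = ((1 - 8/3) + 1)*14 = (-5/3 + 1)*14 = -⅔*14 = -28/3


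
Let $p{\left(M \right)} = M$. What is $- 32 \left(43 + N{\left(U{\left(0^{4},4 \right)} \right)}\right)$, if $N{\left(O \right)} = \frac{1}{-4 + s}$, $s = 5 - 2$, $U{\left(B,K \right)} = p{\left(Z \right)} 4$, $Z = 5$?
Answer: $-1344$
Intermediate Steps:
$U{\left(B,K \right)} = 20$ ($U{\left(B,K \right)} = 5 \cdot 4 = 20$)
$s = 3$ ($s = 5 - 2 = 3$)
$N{\left(O \right)} = -1$ ($N{\left(O \right)} = \frac{1}{-4 + 3} = \frac{1}{-1} = -1$)
$- 32 \left(43 + N{\left(U{\left(0^{4},4 \right)} \right)}\right) = - 32 \left(43 - 1\right) = \left(-32\right) 42 = -1344$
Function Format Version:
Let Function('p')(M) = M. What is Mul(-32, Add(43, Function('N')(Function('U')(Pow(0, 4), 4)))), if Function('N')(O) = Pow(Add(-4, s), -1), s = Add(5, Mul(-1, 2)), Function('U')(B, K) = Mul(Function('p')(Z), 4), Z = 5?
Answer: -1344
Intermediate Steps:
Function('U')(B, K) = 20 (Function('U')(B, K) = Mul(5, 4) = 20)
s = 3 (s = Add(5, -2) = 3)
Function('N')(O) = -1 (Function('N')(O) = Pow(Add(-4, 3), -1) = Pow(-1, -1) = -1)
Mul(-32, Add(43, Function('N')(Function('U')(Pow(0, 4), 4)))) = Mul(-32, Add(43, -1)) = Mul(-32, 42) = -1344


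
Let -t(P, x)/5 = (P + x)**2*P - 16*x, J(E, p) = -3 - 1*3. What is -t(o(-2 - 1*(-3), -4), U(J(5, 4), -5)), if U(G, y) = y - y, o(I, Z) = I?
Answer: 5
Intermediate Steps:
J(E, p) = -6 (J(E, p) = -3 - 3 = -6)
U(G, y) = 0
t(P, x) = 80*x - 5*P*(P + x)**2 (t(P, x) = -5*((P + x)**2*P - 16*x) = -5*(P*(P + x)**2 - 16*x) = -5*(-16*x + P*(P + x)**2) = 80*x - 5*P*(P + x)**2)
-t(o(-2 - 1*(-3), -4), U(J(5, 4), -5)) = -(80*0 - 5*(-2 - 1*(-3))*((-2 - 1*(-3)) + 0)**2) = -(0 - 5*(-2 + 3)*((-2 + 3) + 0)**2) = -(0 - 5*1*(1 + 0)**2) = -(0 - 5*1*1**2) = -(0 - 5*1*1) = -(0 - 5) = -1*(-5) = 5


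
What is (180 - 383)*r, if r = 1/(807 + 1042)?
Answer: -203/1849 ≈ -0.10979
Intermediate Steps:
r = 1/1849 ≈ 0.00054083
(180 - 383)*r = (180 - 383)*(1/1849) = -203*1/1849 = -203/1849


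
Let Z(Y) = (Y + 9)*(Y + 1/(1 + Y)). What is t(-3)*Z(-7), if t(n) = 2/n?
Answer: 86/9 ≈ 9.5556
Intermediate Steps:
Z(Y) = (9 + Y)*(Y + 1/(1 + Y))
t(-3)*Z(-7) = (2/(-3))*((9 + (-7)³ + 10*(-7) + 10*(-7)²)/(1 - 7)) = (2*(-⅓))*((9 - 343 - 70 + 10*49)/(-6)) = -(-1)*(9 - 343 - 70 + 490)/9 = -(-1)*86/9 = -⅔*(-43/3) = 86/9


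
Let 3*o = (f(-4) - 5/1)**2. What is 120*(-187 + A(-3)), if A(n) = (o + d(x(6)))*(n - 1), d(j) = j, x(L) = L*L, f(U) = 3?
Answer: -40360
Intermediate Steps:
x(L) = L**2
o = 4/3 (o = (3 - 5/1)**2/3 = (3 - 5*1)**2/3 = (3 - 5)**2/3 = (1/3)*(-2)**2 = (1/3)*4 = 4/3 ≈ 1.3333)
A(n) = -112/3 + 112*n/3 (A(n) = (4/3 + 6**2)*(n - 1) = (4/3 + 36)*(-1 + n) = 112*(-1 + n)/3 = -112/3 + 112*n/3)
120*(-187 + A(-3)) = 120*(-187 + (-112/3 + (112/3)*(-3))) = 120*(-187 + (-112/3 - 112)) = 120*(-187 - 448/3) = 120*(-1009/3) = -40360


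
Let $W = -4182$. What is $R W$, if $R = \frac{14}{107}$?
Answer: $- \frac{58548}{107} \approx -547.18$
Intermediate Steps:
$R = \frac{14}{107}$ ($R = 14 \cdot \frac{1}{107} = \frac{14}{107} \approx 0.13084$)
$R W = \frac{14}{107} \left(-4182\right) = - \frac{58548}{107}$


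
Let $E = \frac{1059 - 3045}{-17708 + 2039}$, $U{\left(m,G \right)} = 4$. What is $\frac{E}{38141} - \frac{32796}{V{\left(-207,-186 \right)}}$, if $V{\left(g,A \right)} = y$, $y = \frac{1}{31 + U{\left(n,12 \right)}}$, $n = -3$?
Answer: $- \frac{228665699101318}{199210443} \approx -1.1479 \cdot 10^{6}$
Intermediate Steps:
$y = \frac{1}{35}$ ($y = \frac{1}{31 + 4} = \frac{1}{35} \approx 0.028571$)
$V{\left(g,A \right)} = \frac{1}{35}$
$E = \frac{662}{5223}$ ($E = - \frac{1986}{-15669} = \left(-1986\right) \left(- \frac{1}{15669}\right) = \frac{662}{5223} \approx 0.12675$)
$\frac{E}{38141} - \frac{32796}{V{\left(-207,-186 \right)}} = \frac{662}{5223 \cdot 38141} - 32796 \frac{1}{\frac{1}{35}} = \frac{662}{5223} \cdot \frac{1}{38141} - 1147860 = \frac{662}{199210443} - 1147860 = - \frac{228665699101318}{199210443}$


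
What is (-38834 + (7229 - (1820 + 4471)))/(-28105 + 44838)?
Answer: -37896/16733 ≈ -2.2647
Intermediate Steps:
(-38834 + (7229 - (1820 + 4471)))/(-28105 + 44838) = (-38834 + (7229 - 1*6291))/16733 = (-38834 + (7229 - 6291))*(1/16733) = (-38834 + 938)*(1/16733) = -37896*1/16733 = -37896/16733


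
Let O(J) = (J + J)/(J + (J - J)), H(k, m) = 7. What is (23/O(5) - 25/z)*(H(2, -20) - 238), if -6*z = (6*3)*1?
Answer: -9163/2 ≈ -4581.5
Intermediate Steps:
z = -3 (z = -6*3/6 = -3 ≈ -3.0000)
O(J) = 2 (O(J) = (2*J)/(J + 0) = (2*J)/J = 2)
(23/O(5) - 25/z)*(H(2, -20) - 238) = (23/2 - 25/(-3))*(7 - 238) = (23*(½) - 25*(-⅓))*(-231) = (23/2 + 25/3)*(-231) = (119/6)*(-231) = -9163/2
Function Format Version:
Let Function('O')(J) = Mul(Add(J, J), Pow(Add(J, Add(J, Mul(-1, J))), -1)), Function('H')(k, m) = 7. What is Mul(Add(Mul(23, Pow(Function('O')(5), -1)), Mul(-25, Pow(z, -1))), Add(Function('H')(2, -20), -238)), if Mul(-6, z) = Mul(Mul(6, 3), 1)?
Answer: Rational(-9163, 2) ≈ -4581.5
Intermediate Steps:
z = -3 (z = Mul(Rational(-1, 6), Mul(Mul(6, 3), 1)) = Mul(Rational(-1, 6), Mul(18, 1)) = Mul(Rational(-1, 6), 18) = -3)
Function('O')(J) = 2 (Function('O')(J) = Mul(Mul(2, J), Pow(Add(J, 0), -1)) = Mul(Mul(2, J), Pow(J, -1)) = 2)
Mul(Add(Mul(23, Pow(Function('O')(5), -1)), Mul(-25, Pow(z, -1))), Add(Function('H')(2, -20), -238)) = Mul(Add(Mul(23, Pow(2, -1)), Mul(-25, Pow(-3, -1))), Add(7, -238)) = Mul(Add(Mul(23, Rational(1, 2)), Mul(-25, Rational(-1, 3))), -231) = Mul(Add(Rational(23, 2), Rational(25, 3)), -231) = Mul(Rational(119, 6), -231) = Rational(-9163, 2)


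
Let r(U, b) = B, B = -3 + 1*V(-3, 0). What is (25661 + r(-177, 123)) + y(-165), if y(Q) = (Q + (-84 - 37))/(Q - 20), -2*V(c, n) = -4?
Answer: 4747386/185 ≈ 25662.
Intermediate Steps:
V(c, n) = 2 (V(c, n) = -½*(-4) = 2)
B = -1 (B = -3 + 1*2 = -3 + 2 = -1)
y(Q) = (-121 + Q)/(-20 + Q) (y(Q) = (Q - 121)/(-20 + Q) = (-121 + Q)/(-20 + Q))
r(U, b) = -1
(25661 + r(-177, 123)) + y(-165) = (25661 - 1) + (-121 - 165)/(-20 - 165) = 25660 - 286/(-185) = 25660 - 1/185*(-286) = 25660 + 286/185 = 4747386/185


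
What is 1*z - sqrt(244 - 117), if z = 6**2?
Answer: 36 - sqrt(127) ≈ 24.731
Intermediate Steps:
z = 36
1*z - sqrt(244 - 117) = 1*36 - sqrt(244 - 117) = 36 - sqrt(127)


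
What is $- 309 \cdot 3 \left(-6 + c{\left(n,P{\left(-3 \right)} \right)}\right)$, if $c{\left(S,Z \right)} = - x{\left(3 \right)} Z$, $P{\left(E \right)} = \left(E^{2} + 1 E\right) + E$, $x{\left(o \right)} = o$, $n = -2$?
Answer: $13905$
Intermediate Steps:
$P{\left(E \right)} = E^{2} + 2 E$ ($P{\left(E \right)} = \left(E^{2} + E\right) + E = \left(E + E^{2}\right) + E = E^{2} + 2 E$)
$c{\left(S,Z \right)} = - 3 Z$ ($c{\left(S,Z \right)} = \left(-1\right) 3 Z = - 3 Z$)
$- 309 \cdot 3 \left(-6 + c{\left(n,P{\left(-3 \right)} \right)}\right) = - 309 \cdot 3 \left(-6 - 3 \left(- 3 \left(2 - 3\right)\right)\right) = - 309 \cdot 3 \left(-6 - 3 \left(\left(-3\right) \left(-1\right)\right)\right) = - 309 \cdot 3 \left(-6 - 9\right) = - 309 \cdot 3 \left(-15\right) = \left(-309\right) \left(-45\right) = 13905$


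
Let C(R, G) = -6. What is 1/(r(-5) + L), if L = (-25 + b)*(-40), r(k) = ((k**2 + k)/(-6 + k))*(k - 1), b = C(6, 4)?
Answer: 11/13760 ≈ 0.00079942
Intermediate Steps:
b = -6
r(k) = (-1 + k)*(k + k**2)/(-6 + k) (r(k) = ((k + k**2)/(-6 + k))*(-1 + k) = (-1 + k)*(k + k**2)/(-6 + k))
L = 1240 (L = (-25 - 6)*(-40) = -31*(-40) = 1240)
1/(r(-5) + L) = 1/(((-5)**3 - 1*(-5))/(-6 - 5) + 1240) = 1/((-125 + 5)/(-11) + 1240) = 1/(-1/11*(-120) + 1240) = 1/(120/11 + 1240) = 1/(13760/11) = 11/13760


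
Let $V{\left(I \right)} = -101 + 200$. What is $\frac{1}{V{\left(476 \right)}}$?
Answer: $\frac{1}{99} \approx 0.010101$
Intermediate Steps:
$V{\left(I \right)} = 99$
$\frac{1}{V{\left(476 \right)}} = \frac{1}{99}$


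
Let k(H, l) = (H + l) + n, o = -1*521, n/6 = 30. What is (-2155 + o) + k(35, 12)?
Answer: -2449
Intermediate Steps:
n = 180 (n = 6*30 = 180)
o = -521
k(H, l) = 180 + H + l (k(H, l) = (H + l) + 180 = 180 + H + l)
(-2155 + o) + k(35, 12) = (-2155 - 521) + (180 + 35 + 12) = -2676 + 227 = -2449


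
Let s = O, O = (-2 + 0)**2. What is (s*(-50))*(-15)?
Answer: 3000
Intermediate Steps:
O = 4 (O = (-2)**2 = 4)
s = 4
(s*(-50))*(-15) = (4*(-50))*(-15) = -200*(-15) = 3000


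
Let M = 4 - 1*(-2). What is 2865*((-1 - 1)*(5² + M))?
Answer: -177630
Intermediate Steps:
M = 6 (M = 4 + 2 = 6)
2865*((-1 - 1)*(5² + M)) = 2865*((-1 - 1)*(5² + 6)) = 2865*(-2*(25 + 6)) = 2865*(-2*31) = 2865*(-62) = -177630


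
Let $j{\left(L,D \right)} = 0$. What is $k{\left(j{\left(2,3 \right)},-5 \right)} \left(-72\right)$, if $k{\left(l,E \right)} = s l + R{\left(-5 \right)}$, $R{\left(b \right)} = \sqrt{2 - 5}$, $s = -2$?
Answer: $- 72 i \sqrt{3} \approx - 124.71 i$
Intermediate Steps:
$R{\left(b \right)} = i \sqrt{3}$ ($R{\left(b \right)} = \sqrt{-3} = i \sqrt{3}$)
$k{\left(l,E \right)} = - 2 l + i \sqrt{3}$
$k{\left(j{\left(2,3 \right)},-5 \right)} \left(-72\right) = \left(\left(-2\right) 0 + i \sqrt{3}\right) \left(-72\right) = \left(0 + i \sqrt{3}\right) \left(-72\right) = i \sqrt{3} \left(-72\right) = - 72 i \sqrt{3}$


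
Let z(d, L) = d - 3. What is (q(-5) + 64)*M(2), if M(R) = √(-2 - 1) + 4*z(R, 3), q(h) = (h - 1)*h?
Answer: -376 + 94*I*√3 ≈ -376.0 + 162.81*I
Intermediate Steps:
q(h) = h*(-1 + h) (q(h) = (-1 + h)*h = h*(-1 + h))
z(d, L) = -3 + d
M(R) = -12 + 4*R + I*√3 (M(R) = √(-2 - 1) + 4*(-3 + R) = √(-3) + (-12 + 4*R) = I*√3 + (-12 + 4*R) = -12 + 4*R + I*√3)
(q(-5) + 64)*M(2) = (-5*(-1 - 5) + 64)*(-12 + 4*2 + I*√3) = (-5*(-6) + 64)*(-12 + 8 + I*√3) = (30 + 64)*(-4 + I*√3) = 94*(-4 + I*√3) = -376 + 94*I*√3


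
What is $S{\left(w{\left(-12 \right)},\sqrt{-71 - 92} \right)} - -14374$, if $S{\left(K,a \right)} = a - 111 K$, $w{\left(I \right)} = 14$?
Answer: $12820 + i \sqrt{163} \approx 12820.0 + 12.767 i$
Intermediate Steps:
$S{\left(K,a \right)} = a - 111 K$
$S{\left(w{\left(-12 \right)},\sqrt{-71 - 92} \right)} - -14374 = \left(\sqrt{-71 - 92} - 1554\right) - -14374 = \left(\sqrt{-163} - 1554\right) + 14374 = \left(i \sqrt{163} - 1554\right) + 14374 = \left(-1554 + i \sqrt{163}\right) + 14374 = 12820 + i \sqrt{163}$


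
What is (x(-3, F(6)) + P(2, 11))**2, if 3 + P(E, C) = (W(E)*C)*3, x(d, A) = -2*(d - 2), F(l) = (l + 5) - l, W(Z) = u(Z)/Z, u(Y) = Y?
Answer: 1600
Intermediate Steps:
W(Z) = 1 (W(Z) = Z/Z = 1)
F(l) = 5 (F(l) = (5 + l) - l = 5)
x(d, A) = 4 - 2*d (x(d, A) = -2*(-2 + d) = 4 - 2*d)
P(E, C) = -3 + 3*C (P(E, C) = -3 + (1*C)*3 = -3 + C*3 = -3 + 3*C)
(x(-3, F(6)) + P(2, 11))**2 = ((4 - 2*(-3)) + (-3 + 3*11))**2 = ((4 + 6) + (-3 + 33))**2 = (10 + 30)**2 = 40**2 = 1600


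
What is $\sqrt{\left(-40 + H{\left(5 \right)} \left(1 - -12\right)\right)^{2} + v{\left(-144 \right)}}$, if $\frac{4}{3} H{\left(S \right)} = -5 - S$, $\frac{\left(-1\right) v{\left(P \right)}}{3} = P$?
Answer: $\frac{\sqrt{77353}}{2} \approx 139.06$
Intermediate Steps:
$v{\left(P \right)} = - 3 P$
$H{\left(S \right)} = - \frac{15}{4} - \frac{3 S}{4}$ ($H{\left(S \right)} = \frac{3 \left(-5 - S\right)}{4} = - \frac{15}{4} - \frac{3 S}{4}$)
$\sqrt{\left(-40 + H{\left(5 \right)} \left(1 - -12\right)\right)^{2} + v{\left(-144 \right)}} = \sqrt{\left(-40 + \left(- \frac{15}{4} - \frac{15}{4}\right) \left(1 - -12\right)\right)^{2} - -432} = \sqrt{\left(-40 + \left(- \frac{15}{4} - \frac{15}{4}\right) \left(1 + 12\right)\right)^{2} + 432} = \sqrt{\left(-40 - \frac{195}{2}\right)^{2} + 432} = \sqrt{\left(- \frac{275}{2}\right)^{2} + 432} = \sqrt{\frac{75625}{4} + 432} = \sqrt{\frac{77353}{4}} = \frac{\sqrt{77353}}{2}$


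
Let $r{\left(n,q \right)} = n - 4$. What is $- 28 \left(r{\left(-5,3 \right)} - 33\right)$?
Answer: $1176$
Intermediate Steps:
$r{\left(n,q \right)} = -4 + n$
$- 28 \left(r{\left(-5,3 \right)} - 33\right) = - 28 \left(\left(-4 - 5\right) - 33\right) = - 28 \left(-9 - 33\right) = \left(-28\right) \left(-42\right) = 1176$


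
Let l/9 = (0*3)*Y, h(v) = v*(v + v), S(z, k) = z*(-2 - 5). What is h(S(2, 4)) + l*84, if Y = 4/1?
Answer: 392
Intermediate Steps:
S(z, k) = -7*z (S(z, k) = z*(-7) = -7*z)
h(v) = 2*v² (h(v) = v*(2*v) = 2*v²)
Y = 4 (Y = 4*1 = 4)
l = 0 (l = 9*((0*3)*4) = 9*(0*4) = 9*0 = 0)
h(S(2, 4)) + l*84 = 2*(-7*2)² + 0*84 = 2*(-14)² + 0 = 2*196 + 0 = 392 + 0 = 392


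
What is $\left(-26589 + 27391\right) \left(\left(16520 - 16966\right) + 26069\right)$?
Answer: $20549646$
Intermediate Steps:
$\left(-26589 + 27391\right) \left(\left(16520 - 16966\right) + 26069\right) = 802 \left(-446 + 26069\right) = 802 \cdot 25623 = 20549646$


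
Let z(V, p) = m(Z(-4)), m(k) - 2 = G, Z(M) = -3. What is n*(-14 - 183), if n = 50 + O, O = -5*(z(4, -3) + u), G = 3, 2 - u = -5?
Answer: 1970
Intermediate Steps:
u = 7 (u = 2 - 1*(-5) = 2 + 5 = 7)
m(k) = 5 (m(k) = 2 + 3 = 5)
z(V, p) = 5
O = -60 (O = -5*(5 + 7) = -5*12 = -60)
n = -10 (n = 50 - 60 = -10)
n*(-14 - 183) = -10*(-14 - 183) = -10*(-197) = 1970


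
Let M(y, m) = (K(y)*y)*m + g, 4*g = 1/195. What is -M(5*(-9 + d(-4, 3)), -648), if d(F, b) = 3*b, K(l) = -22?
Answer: -1/780 ≈ -0.0012821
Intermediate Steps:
g = 1/780 (g = (¼)/195 = (¼)*(1/195) = 1/780 ≈ 0.0012821)
M(y, m) = 1/780 - 22*m*y (M(y, m) = (-22*y)*m + 1/780 = -22*m*y + 1/780 = 1/780 - 22*m*y)
-M(5*(-9 + d(-4, 3)), -648) = -(1/780 - 22*(-648)*5*(-9 + 3*3)) = -(1/780 - 22*(-648)*5*(-9 + 9)) = -(1/780 - 22*(-648)*5*0) = -(1/780 - 22*(-648)*0) = -(1/780 + 0) = -1*1/780 = -1/780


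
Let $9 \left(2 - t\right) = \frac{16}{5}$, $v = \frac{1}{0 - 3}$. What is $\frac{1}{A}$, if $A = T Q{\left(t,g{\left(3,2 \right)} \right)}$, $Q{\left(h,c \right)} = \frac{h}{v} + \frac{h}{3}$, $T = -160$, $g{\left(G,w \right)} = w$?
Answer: $\frac{27}{18944} \approx 0.0014253$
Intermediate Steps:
$v = - \frac{1}{3}$ ($v = \frac{1}{-3} = - \frac{1}{3} \approx -0.33333$)
$t = \frac{74}{45}$ ($t = 2 - \frac{16 \cdot \frac{1}{5}}{9} = 2 - \frac{16}{45} = \frac{74}{45} \approx 1.6444$)
$Q{\left(h,c \right)} = - \frac{8 h}{3}$ ($Q{\left(h,c \right)} = \frac{h}{- \frac{1}{3}} + \frac{h}{3} = h \left(-3\right) + h \frac{1}{3} = - 3 h + \frac{h}{3} = - \frac{8 h}{3}$)
$A = \frac{18944}{27}$ ($A = - 160 \left(\left(- \frac{8}{3}\right) \frac{74}{45}\right) = \left(-160\right) \left(- \frac{592}{135}\right) = \frac{18944}{27} \approx 701.63$)
$\frac{1}{A} = \frac{1}{\frac{18944}{27}} = \frac{27}{18944}$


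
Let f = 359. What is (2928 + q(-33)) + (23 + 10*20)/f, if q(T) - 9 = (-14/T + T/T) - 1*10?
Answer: 34700401/11847 ≈ 2929.0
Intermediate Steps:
q(T) = -14/T (q(T) = 9 + ((-14/T + T/T) - 1*10) = 9 + ((-14/T + 1) - 10) = 9 + ((1 - 14/T) - 10) = 9 + (-9 - 14/T) = -14/T)
(2928 + q(-33)) + (23 + 10*20)/f = (2928 - 14/(-33)) + (23 + 10*20)/359 = (2928 - 14*(-1/33)) + (23 + 200)*(1/359) = (2928 + 14/33) + 223*(1/359) = 96638/33 + 223/359 = 34700401/11847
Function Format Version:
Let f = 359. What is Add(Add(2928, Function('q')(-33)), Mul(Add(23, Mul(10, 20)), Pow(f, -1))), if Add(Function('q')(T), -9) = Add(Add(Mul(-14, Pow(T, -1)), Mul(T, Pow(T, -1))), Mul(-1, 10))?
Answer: Rational(34700401, 11847) ≈ 2929.0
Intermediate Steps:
Function('q')(T) = Mul(-14, Pow(T, -1)) (Function('q')(T) = Add(9, Add(Add(Mul(-14, Pow(T, -1)), Mul(T, Pow(T, -1))), Mul(-1, 10))) = Add(9, Add(Add(Mul(-14, Pow(T, -1)), 1), -10)) = Add(9, Add(Add(1, Mul(-14, Pow(T, -1))), -10)) = Add(9, Add(-9, Mul(-14, Pow(T, -1)))) = Mul(-14, Pow(T, -1)))
Add(Add(2928, Function('q')(-33)), Mul(Add(23, Mul(10, 20)), Pow(f, -1))) = Add(Add(2928, Mul(-14, Pow(-33, -1))), Mul(Add(23, Mul(10, 20)), Pow(359, -1))) = Add(Add(2928, Mul(-14, Rational(-1, 33))), Mul(Add(23, 200), Rational(1, 359))) = Add(Add(2928, Rational(14, 33)), Mul(223, Rational(1, 359))) = Add(Rational(96638, 33), Rational(223, 359)) = Rational(34700401, 11847)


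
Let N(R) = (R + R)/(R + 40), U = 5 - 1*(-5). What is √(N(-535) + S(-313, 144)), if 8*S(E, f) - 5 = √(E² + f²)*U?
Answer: √(48554 + 21780*√118705)/132 ≈ 20.820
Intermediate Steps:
U = 10 (U = 5 + 5 = 10)
S(E, f) = 5/8 + 5*√(E² + f²)/4 (S(E, f) = 5/8 + (√(E² + f²)*10)/8 = 5/8 + (10*√(E² + f²))/8 = 5/8 + 5*√(E² + f²)/4)
N(R) = 2*R/(40 + R) (N(R) = (2*R)/(40 + R) = 2*R/(40 + R))
√(N(-535) + S(-313, 144)) = √(2*(-535)/(40 - 535) + (5/8 + 5*√((-313)² + 144²)/4)) = √(2*(-535)/(-495) + (5/8 + 5*√(97969 + 20736)/4)) = √(2*(-535)*(-1/495) + (5/8 + 5*√118705/4)) = √(214/99 + (5/8 + 5*√118705/4)) = √(2207/792 + 5*√118705/4)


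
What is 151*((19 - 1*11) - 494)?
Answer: -73386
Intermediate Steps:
151*((19 - 1*11) - 494) = 151*((19 - 11) - 494) = 151*(8 - 494) = 151*(-486) = -73386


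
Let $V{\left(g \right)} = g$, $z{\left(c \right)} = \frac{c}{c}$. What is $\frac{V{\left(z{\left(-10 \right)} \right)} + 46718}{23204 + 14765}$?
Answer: $\frac{46719}{37969} \approx 1.2305$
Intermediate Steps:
$z{\left(c \right)} = 1$
$\frac{V{\left(z{\left(-10 \right)} \right)} + 46718}{23204 + 14765} = \frac{1 + 46718}{23204 + 14765} = \frac{46719}{37969}$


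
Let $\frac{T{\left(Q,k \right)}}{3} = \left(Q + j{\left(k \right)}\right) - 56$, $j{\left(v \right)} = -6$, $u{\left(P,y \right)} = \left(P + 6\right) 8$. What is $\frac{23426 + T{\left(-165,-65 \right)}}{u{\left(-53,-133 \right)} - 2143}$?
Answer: $- \frac{22745}{2519} \approx -9.0294$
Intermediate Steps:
$u{\left(P,y \right)} = 48 + 8 P$ ($u{\left(P,y \right)} = \left(6 + P\right) 8 = 48 + 8 P$)
$T{\left(Q,k \right)} = -186 + 3 Q$ ($T{\left(Q,k \right)} = 3 \left(\left(Q - 6\right) - 56\right) = 3 \left(\left(-6 + Q\right) - 56\right) = 3 \left(-62 + Q\right) = -186 + 3 Q$)
$\frac{23426 + T{\left(-165,-65 \right)}}{u{\left(-53,-133 \right)} - 2143} = \frac{23426 + \left(-186 + 3 \left(-165\right)\right)}{\left(48 + 8 \left(-53\right)\right) - 2143} = \frac{23426 - 681}{\left(48 - 424\right) - 2143} = \frac{23426 - 681}{-376 - 2143} = \frac{22745}{-2519} = 22745 \left(- \frac{1}{2519}\right) = - \frac{22745}{2519}$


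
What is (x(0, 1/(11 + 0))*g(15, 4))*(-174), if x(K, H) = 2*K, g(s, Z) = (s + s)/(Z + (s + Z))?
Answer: 0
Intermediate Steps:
g(s, Z) = 2*s/(s + 2*Z) (g(s, Z) = (2*s)/(Z + (Z + s)) = (2*s)/(s + 2*Z) = 2*s/(s + 2*Z))
(x(0, 1/(11 + 0))*g(15, 4))*(-174) = ((2*0)*(2*15/(15 + 2*4)))*(-174) = (0*(2*15/(15 + 8)))*(-174) = (0*(2*15/23))*(-174) = (0*(2*15*(1/23)))*(-174) = (0*(30/23))*(-174) = 0*(-174) = 0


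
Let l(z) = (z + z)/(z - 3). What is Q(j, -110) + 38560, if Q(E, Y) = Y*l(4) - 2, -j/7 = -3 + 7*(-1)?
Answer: 37678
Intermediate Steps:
j = 70 (j = -7*(-3 + 7*(-1)) = -7*(-3 - 7) = -7*(-10) = 70)
l(z) = 2*z/(-3 + z) (l(z) = (2*z)/(-3 + z) = 2*z/(-3 + z))
Q(E, Y) = -2 + 8*Y (Q(E, Y) = Y*(2*4/(-3 + 4)) - 2 = Y*(2*4/1) - 2 = Y*(2*4*1) - 2 = Y*8 - 2 = 8*Y - 2 = -2 + 8*Y)
Q(j, -110) + 38560 = (-2 + 8*(-110)) + 38560 = (-2 - 880) + 38560 = -882 + 38560 = 37678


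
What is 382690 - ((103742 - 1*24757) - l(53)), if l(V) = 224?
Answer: 303929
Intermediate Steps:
382690 - ((103742 - 1*24757) - l(53)) = 382690 - ((103742 - 1*24757) - 1*224) = 382690 - ((103742 - 24757) - 224) = 382690 - (78985 - 224) = 382690 - 1*78761 = 382690 - 78761 = 303929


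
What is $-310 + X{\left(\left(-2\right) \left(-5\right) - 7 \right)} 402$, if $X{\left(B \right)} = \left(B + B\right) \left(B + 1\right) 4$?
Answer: $38282$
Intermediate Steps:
$X{\left(B \right)} = 8 B \left(1 + B\right)$ ($X{\left(B \right)} = 2 B \left(1 + B\right) 4 = 8 B \left(1 + B\right)$)
$-310 + X{\left(\left(-2\right) \left(-5\right) - 7 \right)} 402 = -310 + 8 \left(\left(-2\right) \left(-5\right) - 7\right) \left(1 - -3\right) 402 = -310 + 8 \left(10 - 7\right) \left(1 + \left(10 - 7\right)\right) 402 = -310 + 8 \cdot 3 \left(1 + 3\right) 402 = -310 + 8 \cdot 3 \cdot 4 \cdot 402 = -310 + 96 \cdot 402 = -310 + 38592 = 38282$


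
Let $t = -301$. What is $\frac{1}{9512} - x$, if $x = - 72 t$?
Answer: $- \frac{206144063}{9512} \approx -21672.0$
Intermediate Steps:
$x = 21672$ ($x = \left(-72\right) \left(-301\right) = 21672$)
$\frac{1}{9512} - x = \frac{1}{9512} - 21672 = - \frac{206144063}{9512}$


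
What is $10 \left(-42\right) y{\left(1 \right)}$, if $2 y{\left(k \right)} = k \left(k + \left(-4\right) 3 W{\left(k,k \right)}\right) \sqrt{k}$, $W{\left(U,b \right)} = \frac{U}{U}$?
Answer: $2310$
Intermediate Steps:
$W{\left(U,b \right)} = 1$
$y{\left(k \right)} = \frac{k^{\frac{3}{2}} \left(-12 + k\right)}{2}$ ($y{\left(k \right)} = \frac{k \left(k + \left(-4\right) 3 \cdot 1\right) \sqrt{k}}{2} = \frac{k \left(k - 12\right) \sqrt{k}}{2} = \frac{k \left(-12 + k\right) \sqrt{k}}{2} = \frac{k^{\frac{3}{2}} \left(-12 + k\right)}{2}$)
$10 \left(-42\right) y{\left(1 \right)} = 10 \left(-42\right) \frac{1^{\frac{3}{2}} \left(-12 + 1\right)}{2} = - 420 \cdot \frac{1}{2} \cdot 1 \left(-11\right) = \left(-420\right) \left(- \frac{11}{2}\right) = 2310$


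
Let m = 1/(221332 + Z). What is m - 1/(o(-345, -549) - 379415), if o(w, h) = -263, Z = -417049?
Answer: -183961/74309439126 ≈ -2.4756e-6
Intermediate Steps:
m = -1/195717 (m = 1/(221332 - 417049) = 1/(-195717) = -1/195717 ≈ -5.1094e-6)
m - 1/(o(-345, -549) - 379415) = -1/195717 - 1/(-263 - 379415) = -1/195717 - 1/(-379678) = -1/195717 - 1*(-1/379678) = -1/195717 + 1/379678 = -183961/74309439126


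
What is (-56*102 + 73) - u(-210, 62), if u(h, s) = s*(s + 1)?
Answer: -9545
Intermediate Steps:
u(h, s) = s*(1 + s)
(-56*102 + 73) - u(-210, 62) = (-56*102 + 73) - 62*(1 + 62) = (-5712 + 73) - 62*63 = -5639 - 1*3906 = -5639 - 3906 = -9545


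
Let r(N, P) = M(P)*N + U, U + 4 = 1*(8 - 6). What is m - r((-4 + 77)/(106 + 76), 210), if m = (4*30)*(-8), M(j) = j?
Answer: -13549/13 ≈ -1042.2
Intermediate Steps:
U = -2 (U = -4 + 1*(8 - 6) = -4 + 1*2 = -4 + 2 = -2)
r(N, P) = -2 + N*P (r(N, P) = P*N - 2 = N*P - 2 = -2 + N*P)
m = -960 (m = 120*(-8) = -960)
m - r((-4 + 77)/(106 + 76), 210) = -960 - (-2 + ((-4 + 77)/(106 + 76))*210) = -960 - (-2 + (73/182)*210) = -960 - (-2 + 1095/13) = -960 - 1*1069/13 = -960 - 1069/13 = -13549/13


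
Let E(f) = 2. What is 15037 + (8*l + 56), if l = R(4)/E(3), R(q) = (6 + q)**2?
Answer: 15493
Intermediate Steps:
l = 50 (l = (6 + 4)**2/2 = 10**2*(1/2) = 100*(1/2) = 50)
15037 + (8*l + 56) = 15037 + (8*50 + 56) = 15037 + (400 + 56) = 15037 + 456 = 15493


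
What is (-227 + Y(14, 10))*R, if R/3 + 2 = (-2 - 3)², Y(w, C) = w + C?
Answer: -14007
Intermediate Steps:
Y(w, C) = C + w
R = 69 (R = -6 + 3*(-2 - 3)² = -6 + 3*(-5)² = -6 + 3*25 = -6 + 75 = 69)
(-227 + Y(14, 10))*R = (-227 + (10 + 14))*69 = (-227 + 24)*69 = -203*69 = -14007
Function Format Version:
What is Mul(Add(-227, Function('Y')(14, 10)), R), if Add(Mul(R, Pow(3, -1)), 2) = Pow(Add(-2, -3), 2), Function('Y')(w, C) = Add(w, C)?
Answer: -14007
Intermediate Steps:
Function('Y')(w, C) = Add(C, w)
R = 69 (R = Add(-6, Mul(3, Pow(Add(-2, -3), 2))) = Add(-6, Mul(3, Pow(-5, 2))) = Add(-6, Mul(3, 25)) = Add(-6, 75) = 69)
Mul(Add(-227, Function('Y')(14, 10)), R) = Mul(Add(-227, Add(10, 14)), 69) = Mul(Add(-227, 24), 69) = Mul(-203, 69) = -14007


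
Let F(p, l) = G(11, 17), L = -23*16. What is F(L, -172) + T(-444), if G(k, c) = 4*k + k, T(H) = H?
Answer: -389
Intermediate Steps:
L = -368
G(k, c) = 5*k
F(p, l) = 55 (F(p, l) = 5*11 = 55)
F(L, -172) + T(-444) = 55 - 444 = -389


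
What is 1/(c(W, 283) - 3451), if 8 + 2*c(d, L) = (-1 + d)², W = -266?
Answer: 2/64379 ≈ 3.1066e-5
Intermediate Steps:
c(d, L) = -4 + (-1 + d)²/2
1/(c(W, 283) - 3451) = 1/((-4 + (-1 - 266)²/2) - 3451) = 1/((-4 + (½)*(-267)²) - 3451) = 1/((-4 + (½)*71289) - 3451) = 1/((-4 + 71289/2) - 3451) = 1/(71281/2 - 3451) = 1/(64379/2) = 2/64379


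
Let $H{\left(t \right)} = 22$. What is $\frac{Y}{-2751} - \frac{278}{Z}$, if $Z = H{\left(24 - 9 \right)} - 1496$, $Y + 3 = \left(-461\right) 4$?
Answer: $\frac{1743628}{2027487} \approx 0.85999$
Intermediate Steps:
$Y = -1847$ ($Y = -3 - 1844 = -1847$)
$Z = -1474$ ($Z = 22 - 1496 = -1474$)
$\frac{Y}{-2751} - \frac{278}{Z} = - \frac{1847}{-2751} - \frac{278}{-1474} = \left(-1847\right) \left(- \frac{1}{2751}\right) - - \frac{139}{737} = \frac{1847}{2751} + \frac{139}{737} = \frac{1743628}{2027487}$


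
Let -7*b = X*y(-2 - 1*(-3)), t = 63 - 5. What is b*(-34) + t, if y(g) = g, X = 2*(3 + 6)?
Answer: 1018/7 ≈ 145.43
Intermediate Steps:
t = 58
X = 18 (X = 2*9 = 18)
b = -18/7 (b = -18*(-2 - 1*(-3))/7 = -18*(-2 + 3)/7 = -18/7 ≈ -2.5714)
b*(-34) + t = -18/7*(-34) + 58 = 612/7 + 58 = 1018/7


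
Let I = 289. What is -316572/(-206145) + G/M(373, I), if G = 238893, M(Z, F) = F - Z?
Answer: -5468889493/1924020 ≈ -2842.4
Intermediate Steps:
-316572/(-206145) + G/M(373, I) = -316572/(-206145) + 238893/(289 - 1*373) = -316572*(-1/206145) + 238893/(289 - 373) = 105524/68715 + 238893/(-84) = 105524/68715 + 238893*(-1/84) = 105524/68715 - 79631/28 = -5468889493/1924020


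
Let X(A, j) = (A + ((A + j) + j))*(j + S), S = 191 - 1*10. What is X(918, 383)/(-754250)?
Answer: -733764/377125 ≈ -1.9457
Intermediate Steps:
S = 181 (S = 191 - 10 = 181)
X(A, j) = (181 + j)*(2*A + 2*j) (X(A, j) = (A + ((A + j) + j))*(j + 181) = (A + (A + 2*j))*(181 + j) = (2*A + 2*j)*(181 + j) = (181 + j)*(2*A + 2*j))
X(918, 383)/(-754250) = (2*383**2 + 362*918 + 362*383 + 2*918*383)/(-754250) = (2*146689 + 332316 + 138646 + 703188)*(-1/754250) = (293378 + 332316 + 138646 + 703188)*(-1/754250) = 1467528*(-1/754250) = -733764/377125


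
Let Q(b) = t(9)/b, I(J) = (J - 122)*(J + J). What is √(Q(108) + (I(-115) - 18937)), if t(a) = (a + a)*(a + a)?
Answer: 2*√8894 ≈ 188.62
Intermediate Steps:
t(a) = 4*a² (t(a) = (2*a)*(2*a) = 4*a²)
I(J) = 2*J*(-122 + J) (I(J) = (-122 + J)*(2*J) = 2*J*(-122 + J))
Q(b) = 324/b (Q(b) = (4*9²)/b = (4*81)/b = 324/b)
√(Q(108) + (I(-115) - 18937)) = √(324/108 + (2*(-115)*(-122 - 115) - 18937)) = √(324*(1/108) + (2*(-115)*(-237) - 18937)) = √(3 + (54510 - 18937)) = √(3 + 35573) = √35576 = 2*√8894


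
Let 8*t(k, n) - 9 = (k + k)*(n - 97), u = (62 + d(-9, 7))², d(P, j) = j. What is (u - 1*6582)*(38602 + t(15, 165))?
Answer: -566085165/8 ≈ -7.0761e+7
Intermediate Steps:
u = 4761 (u = (62 + 7)² = 69² = 4761)
t(k, n) = 9/8 + k*(-97 + n)/4 (t(k, n) = 9/8 + ((k + k)*(n - 97))/8 = 9/8 + ((2*k)*(-97 + n))/8 = 9/8 + (2*k*(-97 + n))/8 = 9/8 + k*(-97 + n)/4)
(u - 1*6582)*(38602 + t(15, 165)) = (4761 - 1*6582)*(38602 + (9/8 - 97/4*15 + (¼)*15*165)) = (4761 - 6582)*(38602 + (9/8 - 1455/4 + 2475/4)) = -1821*(38602 + 2049/8) = -1821*310865/8 = -566085165/8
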